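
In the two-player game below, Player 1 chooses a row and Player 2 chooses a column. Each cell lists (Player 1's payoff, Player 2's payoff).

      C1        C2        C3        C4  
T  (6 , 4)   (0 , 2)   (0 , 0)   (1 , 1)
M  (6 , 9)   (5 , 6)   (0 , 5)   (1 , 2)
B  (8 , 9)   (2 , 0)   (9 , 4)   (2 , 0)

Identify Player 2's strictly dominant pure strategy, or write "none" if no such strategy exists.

C1 vs C2: T: 4>2, M: 9>6, B: 9>0.
C1 vs C3: T: 4>0, M: 9>5, B: 9>4.
C1 vs C4: T: 4>1, M: 9>2, B: 9>0.
C1 strictly beats every other strategy against every opponent action, so it is strictly dominant.

C1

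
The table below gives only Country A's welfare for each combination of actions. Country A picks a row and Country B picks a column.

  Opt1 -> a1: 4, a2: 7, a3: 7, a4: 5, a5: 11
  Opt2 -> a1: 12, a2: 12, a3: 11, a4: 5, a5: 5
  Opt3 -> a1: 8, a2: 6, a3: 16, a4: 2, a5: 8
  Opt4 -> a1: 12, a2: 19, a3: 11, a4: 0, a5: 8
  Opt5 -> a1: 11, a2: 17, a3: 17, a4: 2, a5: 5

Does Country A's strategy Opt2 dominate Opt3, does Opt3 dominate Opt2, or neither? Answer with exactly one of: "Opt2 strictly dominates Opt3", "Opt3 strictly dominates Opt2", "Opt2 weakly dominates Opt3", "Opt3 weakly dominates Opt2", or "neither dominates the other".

neither dominates the other

Compare Opt2 to Opt3 across each opponent action: a1: 12>8, a2: 12>6, a3: 11<16, a4: 5>2, a5: 5<8.
Opt2 does better at a1, a2, a4 but worse at a3, a5; neither strategy dominates the other.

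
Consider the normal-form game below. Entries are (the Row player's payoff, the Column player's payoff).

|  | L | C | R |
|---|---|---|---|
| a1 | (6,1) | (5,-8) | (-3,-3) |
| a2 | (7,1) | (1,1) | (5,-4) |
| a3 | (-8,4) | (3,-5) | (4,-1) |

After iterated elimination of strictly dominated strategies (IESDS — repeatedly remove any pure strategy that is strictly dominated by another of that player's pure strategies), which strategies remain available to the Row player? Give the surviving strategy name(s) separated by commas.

The Column player's strategy R is strictly dominated by L (a1: 1>-3, a2: 1>-4, a3: 4>-1) and is removed.
The Row player's strategy a3 is strictly dominated by a1 (L: 6>-8, C: 5>3) and is removed.
Among the remaining strategies, none is strictly dominated by another pure strategy of the same player, so the elimination stops.
Surviving strategies — the Row player: {a1, a2}; the Column player: {L, C}.

a1, a2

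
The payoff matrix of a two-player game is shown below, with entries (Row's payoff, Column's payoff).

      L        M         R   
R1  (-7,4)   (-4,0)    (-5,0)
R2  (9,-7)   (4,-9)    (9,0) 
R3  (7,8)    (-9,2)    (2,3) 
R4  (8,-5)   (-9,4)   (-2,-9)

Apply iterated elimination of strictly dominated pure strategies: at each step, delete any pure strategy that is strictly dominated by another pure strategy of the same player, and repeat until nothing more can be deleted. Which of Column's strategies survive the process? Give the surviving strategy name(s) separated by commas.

Row's strategy R1 is strictly dominated by R2 (L: 9>-7, M: 4>-4, R: 9>-5) and is removed.
Row's strategy R3 is strictly dominated by R2 (L: 9>7, M: 4>-9, R: 9>2) and is removed.
For Row, R2 strictly dominates R4 on the remaining columns (L: 9>8, M: 4>-9, R: 9>-2); eliminate R4.
For Column, R strictly dominates L on the remaining rows (R2: 0>-7); eliminate L.
For Column, R strictly dominates M on the remaining rows (R2: 0>-9); eliminate M.
Among the remaining strategies, none is strictly dominated by another pure strategy of the same player, so the elimination stops.
Surviving strategies — Row: {R2}; Column: {R}.

R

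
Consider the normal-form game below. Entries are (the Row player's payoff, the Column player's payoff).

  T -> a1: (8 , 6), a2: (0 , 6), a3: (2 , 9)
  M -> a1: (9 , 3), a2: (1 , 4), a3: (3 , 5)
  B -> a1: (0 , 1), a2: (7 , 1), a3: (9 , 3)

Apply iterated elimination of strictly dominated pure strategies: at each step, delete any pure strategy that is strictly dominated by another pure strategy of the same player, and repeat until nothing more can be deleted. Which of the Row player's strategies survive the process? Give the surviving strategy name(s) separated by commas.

Row T is eliminated: M beats it against every remaining column (a1: 9>8, a2: 1>0, a3: 3>2).
The Column player's strategy a1 is strictly dominated by a3 (M: 5>3, B: 3>1) and is removed.
The Row player's strategy M is strictly dominated by B (a2: 7>1, a3: 9>3) and is removed.
Column a2 is eliminated: a3 beats it against every remaining row (B: 3>1).
Among the remaining strategies, none is strictly dominated by another pure strategy of the same player, so the elimination stops.
Surviving strategies — the Row player: {B}; the Column player: {a3}.

B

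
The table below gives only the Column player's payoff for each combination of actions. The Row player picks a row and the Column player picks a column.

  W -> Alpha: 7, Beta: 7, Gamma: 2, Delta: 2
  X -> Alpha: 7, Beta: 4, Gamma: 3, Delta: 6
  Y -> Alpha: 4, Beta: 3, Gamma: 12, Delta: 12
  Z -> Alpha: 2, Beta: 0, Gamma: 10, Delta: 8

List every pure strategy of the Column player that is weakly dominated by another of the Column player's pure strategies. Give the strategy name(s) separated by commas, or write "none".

Beta

Alpha is not dominated — it holds its own against Beta at X (7>4); Gamma at W (7>2); Delta at W (7>2).
Beta is weakly dominated by Alpha (W: 7=7, X: 7>4, Y: 4>3, Z: 2>0).
Nothing dominates Gamma: Alpha at Y (12>4); Beta at Y (12>3); Delta at Z (10>8).
Nothing dominates Delta: Alpha at Y (12>4); Beta at X (6>4); Gamma at X (6>3).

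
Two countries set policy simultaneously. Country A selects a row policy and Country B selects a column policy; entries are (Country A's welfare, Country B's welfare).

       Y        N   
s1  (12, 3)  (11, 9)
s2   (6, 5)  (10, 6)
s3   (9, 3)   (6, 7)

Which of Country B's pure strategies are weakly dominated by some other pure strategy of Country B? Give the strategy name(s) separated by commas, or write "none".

Y: dominated, since N does at least as well everywhere (s1: 9>3, s2: 6>5, s3: 7>3).
N is not dominated — it holds its own against Y at s1 (9>3).

Y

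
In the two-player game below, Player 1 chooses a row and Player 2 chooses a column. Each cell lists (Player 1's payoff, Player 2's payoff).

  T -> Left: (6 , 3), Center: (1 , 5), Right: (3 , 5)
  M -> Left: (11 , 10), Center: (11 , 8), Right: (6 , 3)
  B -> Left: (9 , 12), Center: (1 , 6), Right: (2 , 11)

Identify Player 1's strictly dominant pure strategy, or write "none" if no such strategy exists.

M vs T: Left: 11>6, Center: 11>1, Right: 6>3.
M vs B: Left: 11>9, Center: 11>1, Right: 6>2.
M strictly beats every other strategy against every opponent action, so it is strictly dominant.

M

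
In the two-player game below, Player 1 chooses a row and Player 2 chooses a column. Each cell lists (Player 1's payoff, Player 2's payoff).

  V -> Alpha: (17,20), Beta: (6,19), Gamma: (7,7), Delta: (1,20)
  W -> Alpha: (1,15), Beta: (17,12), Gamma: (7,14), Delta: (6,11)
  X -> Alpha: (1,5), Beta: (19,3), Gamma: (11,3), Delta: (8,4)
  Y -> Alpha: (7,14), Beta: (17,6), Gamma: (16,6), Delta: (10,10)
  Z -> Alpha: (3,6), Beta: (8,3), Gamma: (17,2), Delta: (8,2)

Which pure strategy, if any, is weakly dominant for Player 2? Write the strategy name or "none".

Alpha vs Beta: V: 20>19, W: 15>12, X: 5>3, Y: 14>6, Z: 6>3.
Alpha vs Gamma: V: 20>7, W: 15>14, X: 5>3, Y: 14>6, Z: 6>2.
Alpha vs Delta: V: 20=20, W: 15>11, X: 5>4, Y: 14>10, Z: 6>2.
Alpha is at least as good as every other strategy against every opponent action, so it is weakly dominant.

Alpha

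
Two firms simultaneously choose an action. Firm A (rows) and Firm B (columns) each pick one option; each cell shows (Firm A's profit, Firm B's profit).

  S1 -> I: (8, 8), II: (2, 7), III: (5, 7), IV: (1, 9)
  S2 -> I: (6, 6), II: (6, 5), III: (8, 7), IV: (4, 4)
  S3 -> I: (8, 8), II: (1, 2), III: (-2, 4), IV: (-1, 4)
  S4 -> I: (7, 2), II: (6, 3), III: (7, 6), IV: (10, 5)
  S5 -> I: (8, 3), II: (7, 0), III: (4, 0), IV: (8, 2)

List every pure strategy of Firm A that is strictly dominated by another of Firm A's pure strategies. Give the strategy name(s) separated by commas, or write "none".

none

Nothing dominates S1: S2 at I (8>6); S3 at I (8=8); S4 at I (8>7); S5 at I (8=8).
Nothing dominates S2: S1 at II (6>2); S3 at II (6>1); S4 at II (6=6); S5 at III (8>4).
S3 is not dominated — it holds its own against S1 at I (8=8); S2 at I (8>6); S4 at I (8>7); S5 at I (8=8).
S4: no other strategy beats it everywhere (S1 at II (6>2); S2 at I (7>6); S3 at II (6>1); S5 at III (7>4)).
Nothing dominates S5: S1 at I (8=8); S2 at I (8>6); S3 at I (8=8); S4 at I (8>7).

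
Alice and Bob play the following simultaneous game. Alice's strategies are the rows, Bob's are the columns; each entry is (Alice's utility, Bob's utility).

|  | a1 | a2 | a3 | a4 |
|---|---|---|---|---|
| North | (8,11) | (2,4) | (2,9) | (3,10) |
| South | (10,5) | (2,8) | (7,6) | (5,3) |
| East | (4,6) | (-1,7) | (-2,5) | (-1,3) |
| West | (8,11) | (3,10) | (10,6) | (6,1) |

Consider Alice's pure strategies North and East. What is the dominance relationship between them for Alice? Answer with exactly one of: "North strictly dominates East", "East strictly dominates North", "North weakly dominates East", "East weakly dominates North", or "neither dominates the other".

North's payoffs vs East's, by Bob's action — a1: 8>4, a2: 2>-1, a3: 2>-2, a4: 3>-1.
North gives a strictly higher payoff against every action of Bob, so North strictly dominates East.

North strictly dominates East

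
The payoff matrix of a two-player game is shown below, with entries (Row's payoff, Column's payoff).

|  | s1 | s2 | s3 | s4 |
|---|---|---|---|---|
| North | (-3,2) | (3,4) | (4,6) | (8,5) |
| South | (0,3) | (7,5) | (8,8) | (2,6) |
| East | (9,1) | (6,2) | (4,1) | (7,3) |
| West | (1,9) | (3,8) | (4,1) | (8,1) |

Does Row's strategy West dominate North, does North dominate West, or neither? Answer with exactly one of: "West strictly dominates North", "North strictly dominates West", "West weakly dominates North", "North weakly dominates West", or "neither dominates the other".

West weakly dominates North

Compare West to North across each choice by Column: s1: 1>-3, s2: 3=3, s3: 4=4, s4: 8=8.
West is at least as good everywhere and strictly better somewhere (tied only at s2, s3, s4), so West weakly but not strictly dominates North.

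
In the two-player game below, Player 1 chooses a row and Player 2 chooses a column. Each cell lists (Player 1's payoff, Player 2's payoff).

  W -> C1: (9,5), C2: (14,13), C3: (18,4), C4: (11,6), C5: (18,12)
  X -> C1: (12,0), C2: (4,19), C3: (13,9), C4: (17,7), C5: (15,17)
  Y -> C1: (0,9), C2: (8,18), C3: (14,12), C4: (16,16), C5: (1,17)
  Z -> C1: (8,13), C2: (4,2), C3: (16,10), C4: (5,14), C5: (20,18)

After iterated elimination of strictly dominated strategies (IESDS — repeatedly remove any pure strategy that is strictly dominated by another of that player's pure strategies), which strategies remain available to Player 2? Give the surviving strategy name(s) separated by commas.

For Player 2, C4 strictly dominates C1 on the remaining rows (W: 6>5, X: 7>0, Y: 16>9, Z: 14>13); eliminate C1.
For Player 2, C5 strictly dominates C3 on the remaining rows (W: 12>4, X: 17>9, Y: 17>12, Z: 18>10); eliminate C3.
Player 2's strategy C4 is strictly dominated by C5 (W: 12>6, X: 17>7, Y: 17>16, Z: 18>14) and is removed.
For Player 1, W strictly dominates X on the remaining columns (C2: 14>4, C5: 18>15); eliminate X.
For Player 1, W strictly dominates Y on the remaining columns (C2: 14>8, C5: 18>1); eliminate Y.
Among the remaining strategies, none is strictly dominated by another pure strategy of the same player, so the elimination stops.
Surviving strategies — Player 1: {W, Z}; Player 2: {C2, C5}.

C2, C5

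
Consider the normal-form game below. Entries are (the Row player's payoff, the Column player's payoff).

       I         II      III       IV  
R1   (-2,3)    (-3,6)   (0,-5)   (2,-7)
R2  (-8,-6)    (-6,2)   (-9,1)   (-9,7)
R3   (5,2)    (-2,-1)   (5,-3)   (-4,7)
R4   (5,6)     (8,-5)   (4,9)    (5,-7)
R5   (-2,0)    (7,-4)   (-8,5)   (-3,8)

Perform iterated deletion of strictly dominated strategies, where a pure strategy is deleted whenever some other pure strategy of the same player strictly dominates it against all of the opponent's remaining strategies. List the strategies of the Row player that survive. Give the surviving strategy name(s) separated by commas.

R3, R4

For the Row player, R4 strictly dominates R1 on the remaining columns (I: 5>-2, II: 8>-3, III: 4>0, IV: 5>2); eliminate R1.
The Row player's strategy R2 is strictly dominated by R3 (I: 5>-8, II: -2>-6, III: 5>-9, IV: -4>-9) and is removed.
Row R5 is eliminated: R4 beats it against every remaining column (I: 5>-2, II: 8>7, III: 4>-8, IV: 5>-3).
Column II is eliminated: I beats it against every remaining row (R3: 2>-1, R4: 6>-5).
Among the remaining strategies, none is strictly dominated by another pure strategy of the same player, so the elimination stops.
Surviving strategies — the Row player: {R3, R4}; the Column player: {I, III, IV}.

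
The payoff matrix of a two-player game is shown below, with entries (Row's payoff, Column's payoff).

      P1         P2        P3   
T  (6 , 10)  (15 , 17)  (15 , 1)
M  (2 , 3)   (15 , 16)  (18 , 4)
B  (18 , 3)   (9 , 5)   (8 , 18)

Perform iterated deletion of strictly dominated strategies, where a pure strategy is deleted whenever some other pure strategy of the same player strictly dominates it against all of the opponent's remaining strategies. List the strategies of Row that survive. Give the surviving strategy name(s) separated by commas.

Column P1 is eliminated: P2 beats it against every remaining row (T: 17>10, M: 16>3, B: 5>3).
Row B is eliminated: T beats it against every remaining column (P2: 15>9, P3: 15>8).
Column P3 is eliminated: P2 beats it against every remaining row (T: 17>1, M: 16>4).
Among the remaining strategies, none is strictly dominated by another pure strategy of the same player, so the elimination stops.
Surviving strategies — Row: {T, M}; Column: {P2}.

T, M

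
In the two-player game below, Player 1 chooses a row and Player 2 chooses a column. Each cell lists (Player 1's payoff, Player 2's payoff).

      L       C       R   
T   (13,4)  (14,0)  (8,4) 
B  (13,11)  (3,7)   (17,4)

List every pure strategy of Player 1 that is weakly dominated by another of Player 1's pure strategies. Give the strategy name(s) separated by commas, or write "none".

none

Nothing dominates T: B at C (14>3).
Nothing dominates B: T at R (17>8).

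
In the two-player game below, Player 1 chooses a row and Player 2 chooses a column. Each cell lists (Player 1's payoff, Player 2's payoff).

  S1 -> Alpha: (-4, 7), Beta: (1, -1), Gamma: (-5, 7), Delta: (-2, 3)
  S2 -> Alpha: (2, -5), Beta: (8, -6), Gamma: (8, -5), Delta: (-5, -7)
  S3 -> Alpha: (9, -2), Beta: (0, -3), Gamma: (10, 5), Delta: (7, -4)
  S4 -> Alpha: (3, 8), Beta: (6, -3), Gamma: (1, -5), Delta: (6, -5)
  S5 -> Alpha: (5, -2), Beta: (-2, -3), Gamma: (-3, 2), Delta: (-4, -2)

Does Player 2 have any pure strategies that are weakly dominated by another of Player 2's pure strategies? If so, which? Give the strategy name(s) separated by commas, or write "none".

Alpha: no other strategy beats it everywhere (Beta at S1 (7>-1); Gamma at S4 (8>-5); Delta at S1 (7>3)).
Alpha weakly dominates Beta — S1: 7>-1, S2: -5>-6, S3: -2>-3, S4: 8>-3, S5: -2>-3.
Gamma: no other strategy beats it everywhere (Alpha at S3 (5>-2); Beta at S1 (7>-1); Delta at S1 (7>3)).
Alpha weakly dominates Delta — S1: 7>3, S2: -5>-7, S3: -2>-4, S4: 8>-5, S5: -2=-2.

Beta, Delta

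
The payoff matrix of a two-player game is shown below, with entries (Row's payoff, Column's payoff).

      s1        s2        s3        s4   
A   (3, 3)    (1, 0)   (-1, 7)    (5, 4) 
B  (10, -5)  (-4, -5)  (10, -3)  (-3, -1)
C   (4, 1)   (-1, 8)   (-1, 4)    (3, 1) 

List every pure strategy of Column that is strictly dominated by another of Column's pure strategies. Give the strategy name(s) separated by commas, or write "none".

s1

s1: dominated, since s3 does at least as well everywhere (A: 7>3, B: -3>-5, C: 4>1).
s2 is not dominated — it holds its own against s1 at B (-5=-5); s3 at C (8>4); s4 at C (8>1).
Nothing dominates s3: s1 at A (7>3); s2 at A (7>0); s4 at A (7>4).
s4 is not dominated — it holds its own against s1 at A (4>3); s2 at A (4>0); s3 at B (-1>-3).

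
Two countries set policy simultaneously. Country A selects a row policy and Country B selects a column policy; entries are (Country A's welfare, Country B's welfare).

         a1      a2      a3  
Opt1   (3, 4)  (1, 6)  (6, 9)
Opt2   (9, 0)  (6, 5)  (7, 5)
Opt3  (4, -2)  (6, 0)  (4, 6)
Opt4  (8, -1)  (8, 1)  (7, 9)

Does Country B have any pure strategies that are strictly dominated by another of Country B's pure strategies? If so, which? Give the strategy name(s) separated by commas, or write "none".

a1 is strictly dominated by a2 (Opt1: 6>4, Opt2: 5>0, Opt3: 0>-2, Opt4: 1>-1).
a2 is not dominated — it holds its own against a1 at Opt1 (6>4); a3 at Opt2 (5=5).
a3 is not dominated — it holds its own against a1 at Opt1 (9>4); a2 at Opt1 (9>6).

a1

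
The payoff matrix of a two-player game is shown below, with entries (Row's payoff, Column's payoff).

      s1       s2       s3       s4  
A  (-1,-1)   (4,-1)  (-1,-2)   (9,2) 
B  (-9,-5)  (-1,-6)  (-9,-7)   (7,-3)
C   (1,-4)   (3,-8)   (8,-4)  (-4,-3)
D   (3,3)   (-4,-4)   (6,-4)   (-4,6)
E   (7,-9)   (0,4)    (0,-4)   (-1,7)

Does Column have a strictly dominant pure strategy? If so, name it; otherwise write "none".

s4 vs s1: A: 2>-1, B: -3>-5, C: -3>-4, D: 6>3, E: 7>-9.
s4 vs s2: A: 2>-1, B: -3>-6, C: -3>-8, D: 6>-4, E: 7>4.
s4 vs s3: A: 2>-2, B: -3>-7, C: -3>-4, D: 6>-4, E: 7>-4.
s4 strictly beats every other strategy against every opponent action, so it is strictly dominant.

s4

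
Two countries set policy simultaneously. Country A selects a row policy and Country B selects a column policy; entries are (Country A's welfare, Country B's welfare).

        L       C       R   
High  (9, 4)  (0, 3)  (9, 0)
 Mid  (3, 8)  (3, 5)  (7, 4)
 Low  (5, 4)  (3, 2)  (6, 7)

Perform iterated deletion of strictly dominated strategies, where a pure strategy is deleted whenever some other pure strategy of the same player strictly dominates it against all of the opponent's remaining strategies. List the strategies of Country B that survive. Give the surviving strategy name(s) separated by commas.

Column C is eliminated: L beats it against every remaining row (High: 4>3, Mid: 8>5, Low: 4>2).
For Country A, High strictly dominates Mid on the remaining columns (L: 9>3, R: 9>7); eliminate Mid.
Row Low is eliminated: High beats it against every remaining column (L: 9>5, R: 9>6).
Column R is eliminated: L beats it against every remaining row (High: 4>0).
Among the remaining strategies, none is strictly dominated by another pure strategy of the same player, so the elimination stops.
Surviving strategies — Country A: {High}; Country B: {L}.

L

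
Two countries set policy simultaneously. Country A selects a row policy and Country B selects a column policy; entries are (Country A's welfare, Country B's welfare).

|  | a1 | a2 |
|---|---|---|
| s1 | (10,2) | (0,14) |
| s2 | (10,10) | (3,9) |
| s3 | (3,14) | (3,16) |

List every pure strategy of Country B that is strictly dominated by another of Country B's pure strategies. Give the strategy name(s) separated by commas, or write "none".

none

a1: no other strategy beats it everywhere (a2 at s2 (10>9)).
a2 is not dominated — it holds its own against a1 at s1 (14>2).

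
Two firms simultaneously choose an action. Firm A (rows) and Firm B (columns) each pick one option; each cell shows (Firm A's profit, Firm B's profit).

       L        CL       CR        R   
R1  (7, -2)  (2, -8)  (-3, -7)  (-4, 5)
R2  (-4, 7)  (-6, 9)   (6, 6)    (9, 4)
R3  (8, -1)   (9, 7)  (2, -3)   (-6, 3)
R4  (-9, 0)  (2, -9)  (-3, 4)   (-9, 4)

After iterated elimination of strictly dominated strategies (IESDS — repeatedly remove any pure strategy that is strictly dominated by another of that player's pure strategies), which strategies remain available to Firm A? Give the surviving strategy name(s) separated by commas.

R1, R2, R3

For Firm A, R3 strictly dominates R4 on the remaining columns (L: 8>-9, CL: 9>2, CR: 2>-3, R: -6>-9); eliminate R4.
For Firm B, L strictly dominates CR on the remaining rows (R1: -2>-7, R2: 7>6, R3: -1>-3); eliminate CR.
Among the remaining strategies, none is strictly dominated by another pure strategy of the same player, so the elimination stops.
Surviving strategies — Firm A: {R1, R2, R3}; Firm B: {L, CL, R}.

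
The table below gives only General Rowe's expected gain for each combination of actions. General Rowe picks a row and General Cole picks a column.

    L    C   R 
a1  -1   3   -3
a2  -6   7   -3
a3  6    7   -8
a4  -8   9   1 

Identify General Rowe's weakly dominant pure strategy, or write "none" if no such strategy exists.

a1 fails to dominate a2 at C (3<7).
a2 fails to dominate a1 at L (-6<-1).
a3 fails to dominate a1 at R (-8<-3).
a4 fails to dominate a1 at L (-8<-1).
No single strategy dominates all the others.

none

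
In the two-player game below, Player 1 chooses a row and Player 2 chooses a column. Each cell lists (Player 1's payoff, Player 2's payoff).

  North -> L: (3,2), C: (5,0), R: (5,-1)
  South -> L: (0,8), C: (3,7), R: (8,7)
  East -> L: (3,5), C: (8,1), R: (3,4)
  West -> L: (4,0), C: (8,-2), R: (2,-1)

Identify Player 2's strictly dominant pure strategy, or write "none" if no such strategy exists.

L vs C: North: 2>0, South: 8>7, East: 5>1, West: 0>-2.
L vs R: North: 2>-1, South: 8>7, East: 5>4, West: 0>-1.
L strictly beats every other strategy against every opponent action, so it is strictly dominant.

L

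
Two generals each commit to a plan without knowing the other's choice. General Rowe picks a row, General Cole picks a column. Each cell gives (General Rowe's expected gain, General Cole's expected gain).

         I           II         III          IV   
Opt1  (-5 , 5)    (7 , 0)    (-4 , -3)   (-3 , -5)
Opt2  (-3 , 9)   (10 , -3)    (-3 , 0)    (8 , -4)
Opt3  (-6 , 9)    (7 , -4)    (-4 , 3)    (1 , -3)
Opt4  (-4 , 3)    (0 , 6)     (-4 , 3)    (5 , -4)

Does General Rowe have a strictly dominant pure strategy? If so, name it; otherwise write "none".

Opt2

Opt2 vs Opt1: I: -3>-5, II: 10>7, III: -3>-4, IV: 8>-3.
Opt2 vs Opt3: I: -3>-6, II: 10>7, III: -3>-4, IV: 8>1.
Opt2 vs Opt4: I: -3>-4, II: 10>0, III: -3>-4, IV: 8>5.
Opt2 strictly beats every other strategy against every opponent action, so it is strictly dominant.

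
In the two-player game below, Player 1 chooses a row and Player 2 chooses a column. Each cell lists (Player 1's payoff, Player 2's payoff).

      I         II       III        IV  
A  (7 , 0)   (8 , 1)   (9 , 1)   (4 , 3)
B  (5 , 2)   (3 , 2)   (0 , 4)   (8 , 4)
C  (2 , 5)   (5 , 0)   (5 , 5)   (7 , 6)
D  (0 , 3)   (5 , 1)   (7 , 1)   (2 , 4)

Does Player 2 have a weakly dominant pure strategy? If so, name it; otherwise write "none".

IV vs I: A: 3>0, B: 4>2, C: 6>5, D: 4>3.
IV vs II: A: 3>1, B: 4>2, C: 6>0, D: 4>1.
IV vs III: A: 3>1, B: 4=4, C: 6>5, D: 4>1.
IV is at least as good as every other strategy against every opponent action, so it is weakly dominant.

IV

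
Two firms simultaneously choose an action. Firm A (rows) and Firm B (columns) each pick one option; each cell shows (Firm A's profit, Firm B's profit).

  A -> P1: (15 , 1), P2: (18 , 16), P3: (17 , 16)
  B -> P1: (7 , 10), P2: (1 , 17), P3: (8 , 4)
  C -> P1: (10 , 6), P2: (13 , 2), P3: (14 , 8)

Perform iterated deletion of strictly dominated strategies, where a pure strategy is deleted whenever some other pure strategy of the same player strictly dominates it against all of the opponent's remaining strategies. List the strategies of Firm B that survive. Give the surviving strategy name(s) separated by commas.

P2, P3

Firm A's strategy B is strictly dominated by A (P1: 15>7, P2: 18>1, P3: 17>8) and is removed.
Firm A's strategy C is strictly dominated by A (P1: 15>10, P2: 18>13, P3: 17>14) and is removed.
Firm B's strategy P1 is strictly dominated by P2 (A: 16>1) and is removed.
Among the remaining strategies, none is strictly dominated by another pure strategy of the same player, so the elimination stops.
Surviving strategies — Firm A: {A}; Firm B: {P2, P3}.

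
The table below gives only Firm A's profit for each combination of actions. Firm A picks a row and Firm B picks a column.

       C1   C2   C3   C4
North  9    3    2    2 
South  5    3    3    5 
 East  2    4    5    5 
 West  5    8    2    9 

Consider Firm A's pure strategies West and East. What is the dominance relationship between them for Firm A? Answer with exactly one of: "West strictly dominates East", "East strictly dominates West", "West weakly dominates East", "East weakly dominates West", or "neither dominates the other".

West's payoffs vs East's, by Firm B's action — C1: 5>2, C2: 8>4, C3: 2<5, C4: 9>5.
West does better at C1, C2, C4 but worse at C3; neither strategy dominates the other.

neither dominates the other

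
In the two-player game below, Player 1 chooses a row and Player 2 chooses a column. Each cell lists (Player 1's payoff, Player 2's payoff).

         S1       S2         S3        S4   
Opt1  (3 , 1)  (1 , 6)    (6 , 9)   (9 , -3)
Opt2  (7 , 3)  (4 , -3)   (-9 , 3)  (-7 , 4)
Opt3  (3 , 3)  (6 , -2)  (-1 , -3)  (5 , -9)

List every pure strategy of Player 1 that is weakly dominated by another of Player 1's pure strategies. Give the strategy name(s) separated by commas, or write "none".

none

Opt1 is not dominated — it holds its own against Opt2 at S3 (6>-9); Opt3 at S3 (6>-1).
Opt2: no other strategy beats it everywhere (Opt1 at S1 (7>3); Opt3 at S1 (7>3)).
Opt3 is not dominated — it holds its own against Opt1 at S2 (6>1); Opt2 at S2 (6>4).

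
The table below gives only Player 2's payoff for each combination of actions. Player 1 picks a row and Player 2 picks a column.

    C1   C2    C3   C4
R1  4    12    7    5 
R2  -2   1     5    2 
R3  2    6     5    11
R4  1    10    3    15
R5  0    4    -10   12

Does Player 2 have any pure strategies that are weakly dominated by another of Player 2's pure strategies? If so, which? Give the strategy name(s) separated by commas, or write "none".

C1: dominated, since C2 does at least as well everywhere (R1: 12>4, R2: 1>-2, R3: 6>2, R4: 10>1, R5: 4>0).
C2 is not dominated — it holds its own against C1 at R1 (12>4); C3 at R1 (12>7); C4 at R1 (12>5).
C3 is not dominated — it holds its own against C1 at R1 (7>4); C2 at R2 (5>1); C4 at R1 (7>5).
C4: no other strategy beats it everywhere (C1 at R1 (5>4); C2 at R2 (2>1); C3 at R3 (11>5)).

C1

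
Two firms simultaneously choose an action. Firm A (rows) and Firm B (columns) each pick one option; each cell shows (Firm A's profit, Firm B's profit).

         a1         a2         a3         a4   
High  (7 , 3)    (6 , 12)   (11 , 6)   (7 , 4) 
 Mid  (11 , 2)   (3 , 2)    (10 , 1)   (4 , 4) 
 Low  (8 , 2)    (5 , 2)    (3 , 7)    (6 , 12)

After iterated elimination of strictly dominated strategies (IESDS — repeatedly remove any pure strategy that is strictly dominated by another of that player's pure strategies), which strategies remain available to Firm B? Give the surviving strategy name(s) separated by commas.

For Firm B, a4 strictly dominates a1 on the remaining rows (High: 4>3, Mid: 4>2, Low: 12>2); eliminate a1.
Firm A's strategy Mid is strictly dominated by High (a2: 6>3, a3: 11>10, a4: 7>4) and is removed.
For Firm A, High strictly dominates Low on the remaining columns (a2: 6>5, a3: 11>3, a4: 7>6); eliminate Low.
Column a3 is eliminated: a2 beats it against every remaining row (High: 12>6).
Firm B's strategy a4 is strictly dominated by a2 (High: 12>4) and is removed.
Among the remaining strategies, none is strictly dominated by another pure strategy of the same player, so the elimination stops.
Surviving strategies — Firm A: {High}; Firm B: {a2}.

a2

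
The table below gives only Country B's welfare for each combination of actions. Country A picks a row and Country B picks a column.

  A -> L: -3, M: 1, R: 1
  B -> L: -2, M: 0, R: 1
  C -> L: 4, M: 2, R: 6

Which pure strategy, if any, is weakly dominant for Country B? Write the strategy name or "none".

R vs L: A: 1>-3, B: 1>-2, C: 6>4.
R vs M: A: 1=1, B: 1>0, C: 6>2.
R is at least as good as every other strategy against every opponent action, so it is weakly dominant.

R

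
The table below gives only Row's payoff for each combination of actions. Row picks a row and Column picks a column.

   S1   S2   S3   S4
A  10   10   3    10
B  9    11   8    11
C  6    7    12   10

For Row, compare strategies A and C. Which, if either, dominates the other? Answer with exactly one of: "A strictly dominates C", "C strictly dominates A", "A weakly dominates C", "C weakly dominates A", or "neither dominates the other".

neither dominates the other

A's payoffs vs C's, by Column's action — S1: 10>6, S2: 10>7, S3: 3<12, S4: 10=10.
A does better at S1, S2 but worse at S3; neither strategy dominates the other.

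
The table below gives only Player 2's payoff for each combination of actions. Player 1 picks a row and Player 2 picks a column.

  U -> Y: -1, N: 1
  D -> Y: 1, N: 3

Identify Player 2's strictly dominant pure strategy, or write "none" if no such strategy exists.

N

N vs Y: U: 1>-1, D: 3>1.
N strictly beats every other strategy against every opponent action, so it is strictly dominant.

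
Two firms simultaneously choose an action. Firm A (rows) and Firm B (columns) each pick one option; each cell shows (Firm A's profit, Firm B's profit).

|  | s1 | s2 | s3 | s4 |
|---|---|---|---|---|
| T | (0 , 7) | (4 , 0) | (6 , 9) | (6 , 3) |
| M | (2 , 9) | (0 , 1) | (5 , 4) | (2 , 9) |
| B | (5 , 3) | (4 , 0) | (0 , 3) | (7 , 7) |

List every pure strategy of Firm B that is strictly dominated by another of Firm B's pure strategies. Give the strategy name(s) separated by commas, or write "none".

s1 is not dominated — it holds its own against s2 at T (7>0); s3 at M (9>4); s4 at T (7>3).
s1 strictly dominates s2 — T: 7>0, M: 9>1, B: 3>0.
s3 is not dominated — it holds its own against s1 at T (9>7); s2 at T (9>0); s4 at T (9>3).
s4: no other strategy beats it everywhere (s1 at M (9=9); s2 at T (3>0); s3 at M (9>4)).

s2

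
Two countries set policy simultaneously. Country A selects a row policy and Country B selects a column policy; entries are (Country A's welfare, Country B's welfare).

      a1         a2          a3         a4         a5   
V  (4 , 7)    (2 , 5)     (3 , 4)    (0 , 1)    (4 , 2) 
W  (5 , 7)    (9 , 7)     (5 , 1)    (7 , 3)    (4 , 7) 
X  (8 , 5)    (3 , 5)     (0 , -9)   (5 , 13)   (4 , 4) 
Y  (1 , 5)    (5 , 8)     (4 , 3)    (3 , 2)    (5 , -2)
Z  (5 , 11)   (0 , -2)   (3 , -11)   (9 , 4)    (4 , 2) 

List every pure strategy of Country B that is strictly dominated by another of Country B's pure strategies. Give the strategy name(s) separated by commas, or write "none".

a1: no other strategy beats it everywhere (a2 at V (7>5); a3 at V (7>4); a4 at V (7>1); a5 at V (7>2)).
a2: no other strategy beats it everywhere (a1 at W (7=7); a3 at V (5>4); a4 at V (5>1); a5 at V (5>2)).
a3 is strictly dominated by a1 (V: 7>4, W: 7>1, X: 5>-9, Y: 5>3, Z: 11>-11).
Nothing dominates a4: a1 at X (13>5); a2 at X (13>5); a3 at W (3>1); a5 at X (13>4).
Nothing dominates a5: a1 at W (7=7); a2 at W (7=7); a3 at W (7>1); a4 at V (2>1).

a3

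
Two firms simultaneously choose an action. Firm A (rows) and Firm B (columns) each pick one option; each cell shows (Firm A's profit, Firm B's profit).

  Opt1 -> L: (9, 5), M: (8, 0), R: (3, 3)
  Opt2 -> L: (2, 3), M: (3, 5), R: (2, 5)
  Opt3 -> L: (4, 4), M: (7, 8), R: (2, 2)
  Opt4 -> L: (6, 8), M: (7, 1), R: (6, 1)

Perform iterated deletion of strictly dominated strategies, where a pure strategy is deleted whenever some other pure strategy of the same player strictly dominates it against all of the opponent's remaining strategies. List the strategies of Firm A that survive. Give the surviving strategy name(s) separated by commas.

Firm A's strategy Opt2 is strictly dominated by Opt1 (L: 9>2, M: 8>3, R: 3>2) and is removed.
For Firm A, Opt1 strictly dominates Opt3 on the remaining columns (L: 9>4, M: 8>7, R: 3>2); eliminate Opt3.
Firm B's strategy M is strictly dominated by L (Opt1: 5>0, Opt4: 8>1) and is removed.
Firm B's strategy R is strictly dominated by L (Opt1: 5>3, Opt4: 8>1) and is removed.
For Firm A, Opt1 strictly dominates Opt4 on the remaining columns (L: 9>6); eliminate Opt4.
Among the remaining strategies, none is strictly dominated by another pure strategy of the same player, so the elimination stops.
Surviving strategies — Firm A: {Opt1}; Firm B: {L}.

Opt1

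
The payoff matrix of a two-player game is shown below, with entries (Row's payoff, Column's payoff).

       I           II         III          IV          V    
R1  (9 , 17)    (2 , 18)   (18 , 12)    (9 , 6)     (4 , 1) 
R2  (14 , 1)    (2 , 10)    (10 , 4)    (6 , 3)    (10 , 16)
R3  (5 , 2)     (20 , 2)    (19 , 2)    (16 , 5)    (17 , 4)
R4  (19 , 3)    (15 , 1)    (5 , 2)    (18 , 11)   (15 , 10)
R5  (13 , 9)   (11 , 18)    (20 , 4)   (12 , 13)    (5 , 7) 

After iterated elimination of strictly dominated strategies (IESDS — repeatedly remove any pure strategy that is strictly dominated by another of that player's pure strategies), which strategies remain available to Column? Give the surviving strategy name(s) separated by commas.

IV

For Row, R5 strictly dominates R1 on the remaining columns (I: 13>9, II: 11>2, III: 20>18, IV: 12>9, V: 5>4); eliminate R1.
For Column, IV strictly dominates I on the remaining rows (R2: 3>1, R3: 5>2, R4: 11>3, R5: 13>9); eliminate I.
Row's strategy R2 is strictly dominated by R3 (II: 20>2, III: 19>10, IV: 16>6, V: 17>10) and is removed.
Column's strategy III is strictly dominated by IV (R3: 5>2, R4: 11>2, R5: 13>4) and is removed.
Row R5 is eliminated: R3 beats it against every remaining column (II: 20>11, IV: 16>12, V: 17>5).
Column II is eliminated: IV beats it against every remaining row (R3: 5>2, R4: 11>1).
For Column, IV strictly dominates V on the remaining rows (R3: 5>4, R4: 11>10); eliminate V.
For Row, R4 strictly dominates R3 on the remaining columns (IV: 18>16); eliminate R3.
Among the remaining strategies, none is strictly dominated by another pure strategy of the same player, so the elimination stops.
Surviving strategies — Row: {R4}; Column: {IV}.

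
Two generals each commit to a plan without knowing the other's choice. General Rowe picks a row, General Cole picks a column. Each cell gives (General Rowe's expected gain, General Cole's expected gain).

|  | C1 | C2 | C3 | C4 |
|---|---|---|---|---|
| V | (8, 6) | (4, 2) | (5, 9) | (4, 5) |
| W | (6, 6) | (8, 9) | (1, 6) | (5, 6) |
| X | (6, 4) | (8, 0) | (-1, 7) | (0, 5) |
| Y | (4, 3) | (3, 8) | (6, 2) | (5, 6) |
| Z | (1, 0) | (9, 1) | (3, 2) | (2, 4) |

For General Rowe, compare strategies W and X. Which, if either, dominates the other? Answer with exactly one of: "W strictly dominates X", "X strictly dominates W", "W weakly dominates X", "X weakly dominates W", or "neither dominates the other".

Compare W to X across every action of General Cole: C1: 6=6, C2: 8=8, C3: 1>-1, C4: 5>0.
W is at least as good everywhere and strictly better somewhere (tied only at C1, C2), so W weakly but not strictly dominates X.

W weakly dominates X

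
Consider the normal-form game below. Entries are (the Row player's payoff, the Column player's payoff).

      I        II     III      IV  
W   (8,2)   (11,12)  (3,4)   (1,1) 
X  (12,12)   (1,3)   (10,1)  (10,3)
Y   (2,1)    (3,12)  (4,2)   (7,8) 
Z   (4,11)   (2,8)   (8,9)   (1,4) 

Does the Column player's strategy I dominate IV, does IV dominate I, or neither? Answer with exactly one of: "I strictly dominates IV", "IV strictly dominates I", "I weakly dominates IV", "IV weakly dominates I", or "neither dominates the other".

Compare I to IV across every action of the Row player: W: 2>1, X: 12>3, Y: 1<8, Z: 11>4.
I does better at W, X, Z but worse at Y; neither strategy dominates the other.

neither dominates the other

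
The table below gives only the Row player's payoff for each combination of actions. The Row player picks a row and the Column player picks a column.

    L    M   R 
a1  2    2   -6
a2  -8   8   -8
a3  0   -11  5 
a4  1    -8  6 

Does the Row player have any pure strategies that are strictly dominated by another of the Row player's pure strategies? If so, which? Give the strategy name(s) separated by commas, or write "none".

a3

a1: no other strategy beats it everywhere (a2 at L (2>-8); a3 at L (2>0); a4 at L (2>1)).
Nothing dominates a2: a1 at M (8>2); a3 at M (8>-11); a4 at M (8>-8).
a3 is strictly dominated by a4 (L: 1>0, M: -8>-11, R: 6>5).
a4 is not dominated — it holds its own against a1 at R (6>-6); a2 at L (1>-8); a3 at L (1>0).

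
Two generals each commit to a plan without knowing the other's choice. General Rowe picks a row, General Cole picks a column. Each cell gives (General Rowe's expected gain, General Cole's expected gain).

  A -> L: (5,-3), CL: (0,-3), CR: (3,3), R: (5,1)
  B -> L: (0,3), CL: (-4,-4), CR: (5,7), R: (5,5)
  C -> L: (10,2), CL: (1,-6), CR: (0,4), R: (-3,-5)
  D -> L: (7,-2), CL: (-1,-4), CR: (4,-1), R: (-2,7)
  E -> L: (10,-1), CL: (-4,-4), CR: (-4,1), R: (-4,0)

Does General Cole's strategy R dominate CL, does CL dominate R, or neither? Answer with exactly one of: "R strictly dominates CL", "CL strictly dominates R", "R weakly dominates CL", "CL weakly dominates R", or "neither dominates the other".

R strictly dominates CL

R's payoffs vs CL's, by General Rowe's action — A: 1>-3, B: 5>-4, C: -5>-6, D: 7>-4, E: 0>-4.
R gives a strictly higher payoff against every action of General Rowe, so R strictly dominates CL.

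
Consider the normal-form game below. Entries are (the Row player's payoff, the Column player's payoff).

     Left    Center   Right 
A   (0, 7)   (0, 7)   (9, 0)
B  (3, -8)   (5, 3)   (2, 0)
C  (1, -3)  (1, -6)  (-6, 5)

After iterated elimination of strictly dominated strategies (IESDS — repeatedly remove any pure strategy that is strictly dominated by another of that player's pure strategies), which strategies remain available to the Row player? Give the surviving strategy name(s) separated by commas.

Row C is eliminated: B beats it against every remaining column (Left: 3>1, Center: 5>1, Right: 2>-6).
For the Column player, Center strictly dominates Right on the remaining rows (A: 7>0, B: 3>0); eliminate Right.
For the Row player, B strictly dominates A on the remaining columns (Left: 3>0, Center: 5>0); eliminate A.
Column Left is eliminated: Center beats it against every remaining row (B: 3>-8).
Among the remaining strategies, none is strictly dominated by another pure strategy of the same player, so the elimination stops.
Surviving strategies — the Row player: {B}; the Column player: {Center}.

B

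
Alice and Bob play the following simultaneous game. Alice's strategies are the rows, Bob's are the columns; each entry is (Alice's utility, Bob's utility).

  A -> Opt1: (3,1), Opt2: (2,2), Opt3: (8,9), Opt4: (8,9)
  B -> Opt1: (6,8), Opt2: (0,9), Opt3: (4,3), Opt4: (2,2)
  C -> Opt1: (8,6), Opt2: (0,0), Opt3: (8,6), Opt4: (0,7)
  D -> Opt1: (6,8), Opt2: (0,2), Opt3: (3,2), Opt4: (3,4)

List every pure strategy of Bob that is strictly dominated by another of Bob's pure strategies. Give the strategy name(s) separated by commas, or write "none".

Opt1 is not dominated — it holds its own against Opt2 at C (6>0); Opt3 at B (8>3); Opt4 at B (8>2).
Opt2 is not dominated — it holds its own against Opt1 at A (2>1); Opt3 at B (9>3); Opt4 at B (9>2).
Nothing dominates Opt3: Opt1 at A (9>1); Opt2 at A (9>2); Opt4 at A (9=9).
Opt4 is not dominated — it holds its own against Opt1 at A (9>1); Opt2 at A (9>2); Opt3 at A (9=9).

none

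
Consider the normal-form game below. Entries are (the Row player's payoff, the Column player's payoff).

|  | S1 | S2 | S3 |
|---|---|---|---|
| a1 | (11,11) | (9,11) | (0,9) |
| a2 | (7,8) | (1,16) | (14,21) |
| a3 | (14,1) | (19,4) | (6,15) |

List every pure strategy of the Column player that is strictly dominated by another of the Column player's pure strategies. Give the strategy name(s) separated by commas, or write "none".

none

S1 is not dominated — it holds its own against S2 at a1 (11=11); S3 at a1 (11>9).
Nothing dominates S2: S1 at a1 (11=11); S3 at a1 (11>9).
Nothing dominates S3: S1 at a2 (21>8); S2 at a2 (21>16).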